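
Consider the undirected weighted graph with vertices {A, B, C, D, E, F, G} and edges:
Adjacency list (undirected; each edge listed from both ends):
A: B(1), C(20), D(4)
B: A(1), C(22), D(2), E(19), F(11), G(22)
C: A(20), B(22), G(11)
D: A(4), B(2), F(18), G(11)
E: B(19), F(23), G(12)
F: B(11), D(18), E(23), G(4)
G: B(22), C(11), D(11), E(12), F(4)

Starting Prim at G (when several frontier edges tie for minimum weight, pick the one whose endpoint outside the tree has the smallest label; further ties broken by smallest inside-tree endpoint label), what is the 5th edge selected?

C-G

Prim's algorithm from G:
Step 1: frontier [F G 4, C G 11, D G 11, E G 12, B G 22] → take F G (4); add F.
Step 2: frontier [B F 11, D F 18, E F 23, C G 11, D G 11, E G 12, B G 22] → take B F (11); add B.
Step 3: frontier [A B 1, B D 2, B E 19, B C 22, D F 18, E F 23, C G 11, D G 11, E G 12] → take A B (1); add A.
Step 4: frontier [A D 4, A C 20, B D 2, B E 19, B C 22, D F 18, E F 23, C G 11, D G 11, E G 12] → take B D (2); add D.
Step 5: frontier [A C 20, B E 19, B C 22, E F 23, C G 11, E G 12] → take C G (11); add C.
Step 6: frontier [B E 19, E F 23, E G 12] → take E G (12); add E.
The 5th edge added is C G.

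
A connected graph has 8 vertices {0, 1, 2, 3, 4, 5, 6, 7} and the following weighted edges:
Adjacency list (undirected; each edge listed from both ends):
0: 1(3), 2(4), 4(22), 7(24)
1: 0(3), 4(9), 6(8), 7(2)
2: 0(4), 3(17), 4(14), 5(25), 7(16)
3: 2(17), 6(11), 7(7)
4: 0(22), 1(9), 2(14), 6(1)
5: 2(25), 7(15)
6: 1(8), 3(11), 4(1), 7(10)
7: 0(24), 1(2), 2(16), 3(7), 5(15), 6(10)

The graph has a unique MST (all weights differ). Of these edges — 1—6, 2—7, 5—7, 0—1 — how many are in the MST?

3

Kruskal: consider edges lightest-first.
4—6 (1): add — endpoints in different components.
1—7 (2): add — endpoints in different components.
0—1 (3): add — endpoints in different components.
0—2 (4): add — endpoints in different components.
3—7 (7): add — endpoints in different components.
1—6 (8): add — endpoints in different components.
1—4 (9): skip — 1 and 4 already connected.
6—7 (10): skip — 6 and 7 already connected.
3—6 (11): skip — 3 and 6 already connected.
2—4 (14): skip — 2 and 4 already connected.
5—7 (15): add — endpoints in different components.
MST edge set: {4—6, 1—7, 0—1, 0—2, 3—7, 1—6, 5—7}.
Of the listed edges, {1—6, 5—7, 0—1} are in the MST → 3.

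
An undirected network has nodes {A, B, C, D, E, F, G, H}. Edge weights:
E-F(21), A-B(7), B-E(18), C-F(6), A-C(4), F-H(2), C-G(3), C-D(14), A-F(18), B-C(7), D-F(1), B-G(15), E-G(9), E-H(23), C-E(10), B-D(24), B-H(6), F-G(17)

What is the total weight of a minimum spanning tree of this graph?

31

Prim, starting at G.
Step 1: cheapest edge leaving the tree is C-G (3); add C.
Step 2: cheapest edge leaving the tree is A-C (4); add A.
Step 3: cheapest edge leaving the tree is C-F (6); add F.
Step 4: cheapest edge leaving the tree is D-F (1); add D.
Step 5: cheapest edge leaving the tree is F-H (2); add H.
Step 6: cheapest edge leaving the tree is B-H (6); add B.
Step 7: cheapest edge leaving the tree is E-G (9); add E.
MST edges: C-G, A-C, C-F, D-F, F-H, B-H, E-G; total weight 3+4+6+1+2+6+9 = 31.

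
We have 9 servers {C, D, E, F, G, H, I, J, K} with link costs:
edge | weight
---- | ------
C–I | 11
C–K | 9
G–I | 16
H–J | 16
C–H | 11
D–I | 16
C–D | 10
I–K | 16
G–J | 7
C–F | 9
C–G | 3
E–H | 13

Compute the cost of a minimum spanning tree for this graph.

Sort edges by weight, then run Kruskal:
C–G (3): add — endpoints in different components.
G–J (7): add — endpoints in different components.
C–F (9): add — endpoints in different components.
C–K (9): add — endpoints in different components.
C–D (10): add — endpoints in different components.
C–H (11): add — endpoints in different components.
C–I (11): add — endpoints in different components.
E–H (13): add — endpoints in different components.
MST edges: C–G, G–J, C–F, C–K, C–D, C–H, C–I, E–H; total weight 3+7+9+9+10+11+11+13 = 73.

73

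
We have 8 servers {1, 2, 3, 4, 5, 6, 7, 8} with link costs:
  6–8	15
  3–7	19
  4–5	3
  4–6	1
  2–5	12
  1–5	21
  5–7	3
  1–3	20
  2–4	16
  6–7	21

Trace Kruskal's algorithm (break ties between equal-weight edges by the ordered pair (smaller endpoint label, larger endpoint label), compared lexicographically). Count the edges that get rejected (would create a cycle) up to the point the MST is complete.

1

Sort edges by weight, then run Kruskal:
4–6 (1): add — endpoints in different components.
4–5 (3): add — endpoints in different components.
5–7 (3): add — endpoints in different components.
2–5 (12): add — endpoints in different components.
6–8 (15): add — endpoints in different components.
2–4 (16): skip — 2 and 4 already connected.
3–7 (19): add — endpoints in different components.
1–3 (20): add — endpoints in different components.
Edges rejected before the tree was complete: 1.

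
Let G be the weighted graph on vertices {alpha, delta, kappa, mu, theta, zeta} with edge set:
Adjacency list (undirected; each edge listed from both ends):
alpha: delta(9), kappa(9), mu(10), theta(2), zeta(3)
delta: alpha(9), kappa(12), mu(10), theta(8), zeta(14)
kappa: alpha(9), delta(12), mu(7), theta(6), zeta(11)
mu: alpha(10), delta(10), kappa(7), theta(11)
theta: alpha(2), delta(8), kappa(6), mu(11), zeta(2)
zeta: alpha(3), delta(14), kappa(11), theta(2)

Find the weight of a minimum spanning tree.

Prim, starting at zeta.
Step 1: frontier [theta–zeta 2, alpha–zeta 3, kappa–zeta 11, delta–zeta 14] → take theta–zeta (2); add theta.
Step 2: frontier [alpha–theta 2, kappa–theta 6, delta–theta 8, mu–theta 11, alpha–zeta 3, kappa–zeta 11, delta–zeta 14] → take alpha–theta (2); add alpha.
Step 3: frontier [alpha–delta 9, alpha–kappa 9, alpha–mu 10, kappa–theta 6, delta–theta 8, mu–theta 11, kappa–zeta 11, delta–zeta 14] → take kappa–theta (6); add kappa.
Step 4: frontier [alpha–delta 9, alpha–mu 10, kappa–mu 7, delta–kappa 12, delta–theta 8, mu–theta 11, delta–zeta 14] → take kappa–mu (7); add mu.
Step 5: frontier [alpha–delta 9, delta–kappa 12, delta–mu 10, delta–theta 8, delta–zeta 14] → take delta–theta (8); add delta.
MST edges: theta–zeta, alpha–theta, kappa–theta, kappa–mu, delta–theta; total weight 2+2+6+7+8 = 25.

25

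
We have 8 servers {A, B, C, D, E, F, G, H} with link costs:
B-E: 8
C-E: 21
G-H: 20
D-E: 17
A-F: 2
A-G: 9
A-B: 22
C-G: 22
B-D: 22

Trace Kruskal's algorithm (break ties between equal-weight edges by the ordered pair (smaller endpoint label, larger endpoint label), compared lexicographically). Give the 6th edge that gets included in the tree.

C-E

Kruskal: consider edges lightest-first.
A-F (2): add — endpoints in different components.
B-E (8): add — endpoints in different components.
A-G (9): add — endpoints in different components.
D-E (17): add — endpoints in different components.
G-H (20): add — endpoints in different components.
C-E (21): add — endpoints in different components.
A-B (22): add — endpoints in different components.
The 6th edge added is C-E.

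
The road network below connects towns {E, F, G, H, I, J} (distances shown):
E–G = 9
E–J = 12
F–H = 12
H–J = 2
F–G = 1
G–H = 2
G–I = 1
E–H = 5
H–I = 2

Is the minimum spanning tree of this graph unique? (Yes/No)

Kruskal: consider edges lightest-first.
F–G (1): add. Components now {E} {F,G} {H} {I} {J}
G–I (1): add. Components now {E} {F,G,I} {H} {J}
G–H (2): add. Components now {E} {F,G,H,I} {J}
H–I (2): skip — H and I already connected.
H–J (2): add. Components now {E} {F,G,H,I,J}
E–H (5): add. Components now {E,F,G,H,I,J}
Non-tree edge H–I has weight 2, equal to the heaviest edge on its tree cycle — swapping gives another MST of the same weight. Not unique.

No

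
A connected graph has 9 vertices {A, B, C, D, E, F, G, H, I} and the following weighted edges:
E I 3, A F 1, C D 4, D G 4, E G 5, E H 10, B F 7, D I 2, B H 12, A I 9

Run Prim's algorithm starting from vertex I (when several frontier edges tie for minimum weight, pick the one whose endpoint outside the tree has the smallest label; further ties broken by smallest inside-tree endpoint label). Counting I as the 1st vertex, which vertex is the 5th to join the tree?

Grow the tree from I using Prim:
Step 1: frontier [D I 2, E I 3, A I 9] → take D I (2); add D.
Step 2: frontier [C D 4, D G 4, E I 3, A I 9] → take E I (3); add E.
Step 3: frontier [C D 4, D G 4, E G 5, E H 10, A I 9] → take C D (4); add C.
Step 4: frontier [D G 4, E G 5, E H 10, A I 9] → take D G (4); add G.
Step 5: frontier [E H 10, A I 9] → take A I (9); add A.
Step 6: frontier [A F 1, E H 10] → take A F (1); add F.
Step 7: frontier [E H 10, B F 7] → take B F (7); add B.
Step 8: frontier [B H 12, E H 10] → take E H (10); add H.
Vertex order: I, D, E, C, G, A, F, B, H. The 5th vertex is G.

G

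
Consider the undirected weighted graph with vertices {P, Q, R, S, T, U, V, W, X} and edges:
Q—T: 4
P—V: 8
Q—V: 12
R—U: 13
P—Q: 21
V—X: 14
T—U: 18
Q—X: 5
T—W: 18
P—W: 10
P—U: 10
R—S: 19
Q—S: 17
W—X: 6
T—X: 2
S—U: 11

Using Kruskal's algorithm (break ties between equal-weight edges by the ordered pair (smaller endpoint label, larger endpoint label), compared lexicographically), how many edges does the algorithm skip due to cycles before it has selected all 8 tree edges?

2

Sort edges by weight, then run Kruskal:
T—X (2): add — endpoints in different components.
Q—T (4): add — endpoints in different components.
Q—X (5): skip — Q and X already connected.
W—X (6): add — endpoints in different components.
P—V (8): add — endpoints in different components.
P—U (10): add — endpoints in different components.
P—W (10): add — endpoints in different components.
S—U (11): add — endpoints in different components.
Q—V (12): skip — Q and V already connected.
R—U (13): add — endpoints in different components.
Edges rejected before the tree was complete: 2.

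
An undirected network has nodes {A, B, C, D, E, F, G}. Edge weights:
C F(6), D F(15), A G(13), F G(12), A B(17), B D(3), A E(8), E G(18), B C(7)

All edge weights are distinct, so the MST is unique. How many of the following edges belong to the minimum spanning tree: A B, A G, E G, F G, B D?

Kruskal: consider edges lightest-first.
B D (3): add. Components now {A} {B,D} {C} {E} {F} {G}
C F (6): add. Components now {A} {B,D} {C,F} {E} {G}
B C (7): add. Components now {A} {B,C,D,F} {E} {G}
A E (8): add. Components now {A,E} {B,C,D,F} {G}
F G (12): add. Components now {A,E} {B,C,D,F,G}
A G (13): add. Components now {A,B,C,D,E,F,G}
MST edge set: {B D, C F, B C, A E, F G, A G}.
Of the listed edges, {A G, F G, B D} are in the MST → 3.

3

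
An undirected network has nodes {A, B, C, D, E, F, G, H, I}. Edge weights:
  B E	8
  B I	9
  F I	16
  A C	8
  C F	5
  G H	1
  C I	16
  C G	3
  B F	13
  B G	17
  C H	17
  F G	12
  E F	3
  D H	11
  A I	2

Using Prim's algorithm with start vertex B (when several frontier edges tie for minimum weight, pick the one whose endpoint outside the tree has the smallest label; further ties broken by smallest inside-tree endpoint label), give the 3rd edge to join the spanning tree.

Prim, starting at B.
Step 1: cheapest edge leaving the tree is B E (8); add E.
Step 2: cheapest edge leaving the tree is E F (3); add F.
Step 3: cheapest edge leaving the tree is C F (5); add C.
Step 4: cheapest edge leaving the tree is C G (3); add G.
Step 5: cheapest edge leaving the tree is G H (1); add H.
Step 6: cheapest edge leaving the tree is A C (8); add A.
Step 7: cheapest edge leaving the tree is A I (2); add I.
Step 8: cheapest edge leaving the tree is D H (11); add D.
The 3rd edge added is C F.

C-F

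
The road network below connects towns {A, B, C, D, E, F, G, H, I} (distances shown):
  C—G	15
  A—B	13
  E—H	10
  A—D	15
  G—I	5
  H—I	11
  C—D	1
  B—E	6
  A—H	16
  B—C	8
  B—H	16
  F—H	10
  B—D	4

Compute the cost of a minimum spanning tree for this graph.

Prim's algorithm from E:
Step 1: cheapest edge leaving the tree is B—E (6); add B.
Step 2: cheapest edge leaving the tree is B—D (4); add D.
Step 3: cheapest edge leaving the tree is C—D (1); add C.
Step 4: cheapest edge leaving the tree is E—H (10); add H.
Step 5: cheapest edge leaving the tree is F—H (10); add F.
Step 6: cheapest edge leaving the tree is H—I (11); add I.
Step 7: cheapest edge leaving the tree is G—I (5); add G.
Step 8: cheapest edge leaving the tree is A—B (13); add A.
MST edges: B—E, B—D, C—D, E—H, F—H, H—I, G—I, A—B; total weight 6+4+1+10+10+11+5+13 = 60.

60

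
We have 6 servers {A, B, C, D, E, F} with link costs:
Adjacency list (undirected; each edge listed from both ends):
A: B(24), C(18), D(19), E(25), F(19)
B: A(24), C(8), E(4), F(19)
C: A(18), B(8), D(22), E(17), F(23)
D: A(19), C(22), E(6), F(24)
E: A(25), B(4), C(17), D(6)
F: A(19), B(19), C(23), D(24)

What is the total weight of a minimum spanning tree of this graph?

55

Grow the tree from A using Prim:
Step 1: cheapest edge leaving the tree is A—C (18); add C.
Step 2: cheapest edge leaving the tree is B—C (8); add B.
Step 3: cheapest edge leaving the tree is B—E (4); add E.
Step 4: cheapest edge leaving the tree is D—E (6); add D.
Step 5: cheapest edge leaving the tree is A—F (19); add F.
MST edges: A—C, B—C, B—E, D—E, A—F; total weight 18+8+4+6+19 = 55.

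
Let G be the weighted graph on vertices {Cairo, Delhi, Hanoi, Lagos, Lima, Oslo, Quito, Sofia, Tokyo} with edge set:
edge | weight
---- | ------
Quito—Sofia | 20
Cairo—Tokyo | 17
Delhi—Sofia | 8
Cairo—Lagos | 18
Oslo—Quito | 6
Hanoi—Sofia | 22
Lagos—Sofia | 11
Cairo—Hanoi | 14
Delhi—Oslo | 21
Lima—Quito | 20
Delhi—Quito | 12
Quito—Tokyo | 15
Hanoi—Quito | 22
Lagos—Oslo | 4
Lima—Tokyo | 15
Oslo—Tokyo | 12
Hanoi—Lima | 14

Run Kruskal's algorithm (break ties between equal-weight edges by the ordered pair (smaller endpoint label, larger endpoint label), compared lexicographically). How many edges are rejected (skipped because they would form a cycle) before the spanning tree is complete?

1

Kruskal: consider edges lightest-first.
Lagos—Oslo (4): add — endpoints in different components.
Oslo—Quito (6): add — endpoints in different components.
Delhi—Sofia (8): add — endpoints in different components.
Lagos—Sofia (11): add — endpoints in different components.
Delhi—Quito (12): skip — Delhi and Quito already connected.
Oslo—Tokyo (12): add — endpoints in different components.
Cairo—Hanoi (14): add — endpoints in different components.
Hanoi—Lima (14): add — endpoints in different components.
Lima—Tokyo (15): add — endpoints in different components.
Edges rejected before the tree was complete: 1.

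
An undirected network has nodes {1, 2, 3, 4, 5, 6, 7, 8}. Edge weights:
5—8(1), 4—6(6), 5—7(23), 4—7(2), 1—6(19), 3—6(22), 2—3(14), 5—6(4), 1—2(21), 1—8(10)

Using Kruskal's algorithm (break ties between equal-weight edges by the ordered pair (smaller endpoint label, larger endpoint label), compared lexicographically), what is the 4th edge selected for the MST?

4-6

Sort edges by weight, then run Kruskal:
5—8 (1): add — endpoints in different components.
4—7 (2): add — endpoints in different components.
5—6 (4): add — endpoints in different components.
4—6 (6): add — endpoints in different components.
1—8 (10): add — endpoints in different components.
2—3 (14): add — endpoints in different components.
1—6 (19): skip — 1 and 6 already connected.
1—2 (21): add — endpoints in different components.
The 4th edge added is 4—6.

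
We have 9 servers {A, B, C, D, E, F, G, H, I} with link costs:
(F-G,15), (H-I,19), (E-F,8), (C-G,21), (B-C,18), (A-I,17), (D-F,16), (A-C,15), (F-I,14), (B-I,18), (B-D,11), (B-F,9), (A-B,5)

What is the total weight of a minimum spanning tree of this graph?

96

Prim, starting at H.
Step 1: cheapest edge leaving the tree is H-I (19); add I.
Step 2: cheapest edge leaving the tree is F-I (14); add F.
Step 3: cheapest edge leaving the tree is E-F (8); add E.
Step 4: cheapest edge leaving the tree is B-F (9); add B.
Step 5: cheapest edge leaving the tree is A-B (5); add A.
Step 6: cheapest edge leaving the tree is B-D (11); add D.
Step 7: cheapest edge leaving the tree is A-C (15); add C.
Step 8: cheapest edge leaving the tree is F-G (15); add G.
MST edges: H-I, F-I, E-F, B-F, A-B, B-D, A-C, F-G; total weight 19+14+8+9+5+11+15+15 = 96.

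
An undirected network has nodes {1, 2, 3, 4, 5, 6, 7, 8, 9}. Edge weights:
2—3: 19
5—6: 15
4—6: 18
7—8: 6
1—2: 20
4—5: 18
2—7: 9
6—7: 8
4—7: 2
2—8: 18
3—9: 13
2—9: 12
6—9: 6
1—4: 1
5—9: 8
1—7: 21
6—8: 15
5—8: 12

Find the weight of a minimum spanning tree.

53

Kruskal: consider edges lightest-first.
1—4 (1): add — endpoints in different components.
4—7 (2): add — endpoints in different components.
6—9 (6): add — endpoints in different components.
7—8 (6): add — endpoints in different components.
5—9 (8): add — endpoints in different components.
6—7 (8): add — endpoints in different components.
2—7 (9): add — endpoints in different components.
2—9 (12): skip — 2 and 9 already connected.
5—8 (12): skip — 5 and 8 already connected.
3—9 (13): add — endpoints in different components.
MST edges: 1—4, 4—7, 6—9, 7—8, 5—9, 6—7, 2—7, 3—9; total weight 1+2+6+6+8+8+9+13 = 53.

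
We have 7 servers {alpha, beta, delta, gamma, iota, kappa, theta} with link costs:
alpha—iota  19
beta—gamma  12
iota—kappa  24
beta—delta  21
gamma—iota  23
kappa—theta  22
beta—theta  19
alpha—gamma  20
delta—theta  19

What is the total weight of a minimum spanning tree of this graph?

Grow the tree from alpha using Prim:
Step 1: cheapest edge leaving the tree is alpha—iota (19); add iota.
Step 2: cheapest edge leaving the tree is alpha—gamma (20); add gamma.
Step 3: cheapest edge leaving the tree is beta—gamma (12); add beta.
Step 4: cheapest edge leaving the tree is beta—theta (19); add theta.
Step 5: cheapest edge leaving the tree is delta—theta (19); add delta.
Step 6: cheapest edge leaving the tree is kappa—theta (22); add kappa.
MST edges: alpha—iota, alpha—gamma, beta—gamma, beta—theta, delta—theta, kappa—theta; total weight 19+20+12+19+19+22 = 111.

111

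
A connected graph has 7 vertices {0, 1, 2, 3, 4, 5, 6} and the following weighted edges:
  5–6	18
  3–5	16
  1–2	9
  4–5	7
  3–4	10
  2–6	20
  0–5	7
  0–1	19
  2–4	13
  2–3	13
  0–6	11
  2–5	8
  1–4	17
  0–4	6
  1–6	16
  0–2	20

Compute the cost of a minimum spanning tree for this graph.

Prim's algorithm from 0:
Step 1: cheapest edge leaving the tree is 0–4 (6); add 4.
Step 2: cheapest edge leaving the tree is 0–5 (7); add 5.
Step 3: cheapest edge leaving the tree is 2–5 (8); add 2.
Step 4: cheapest edge leaving the tree is 1–2 (9); add 1.
Step 5: cheapest edge leaving the tree is 3–4 (10); add 3.
Step 6: cheapest edge leaving the tree is 0–6 (11); add 6.
MST edges: 0–4, 0–5, 2–5, 1–2, 3–4, 0–6; total weight 6+7+8+9+10+11 = 51.

51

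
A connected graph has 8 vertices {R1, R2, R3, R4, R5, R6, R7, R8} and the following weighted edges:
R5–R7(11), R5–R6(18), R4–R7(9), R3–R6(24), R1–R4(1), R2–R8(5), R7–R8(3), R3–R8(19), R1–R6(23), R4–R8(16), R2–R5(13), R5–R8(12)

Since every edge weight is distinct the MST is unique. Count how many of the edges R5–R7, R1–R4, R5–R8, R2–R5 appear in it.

2

Sort edges by weight, then run Kruskal:
R1–R4 (1): add — endpoints in different components.
R7–R8 (3): add — endpoints in different components.
R2–R8 (5): add — endpoints in different components.
R4–R7 (9): add — endpoints in different components.
R5–R7 (11): add — endpoints in different components.
R5–R8 (12): skip — R5 and R8 already connected.
R2–R5 (13): skip — R2 and R5 already connected.
R4–R8 (16): skip — R8 and R4 already connected.
R5–R6 (18): add — endpoints in different components.
R3–R8 (19): add — endpoints in different components.
MST edge set: {R1–R4, R7–R8, R2–R8, R4–R7, R5–R7, R5–R6, R3–R8}.
Of the listed edges, {R5–R7, R1–R4} are in the MST → 2.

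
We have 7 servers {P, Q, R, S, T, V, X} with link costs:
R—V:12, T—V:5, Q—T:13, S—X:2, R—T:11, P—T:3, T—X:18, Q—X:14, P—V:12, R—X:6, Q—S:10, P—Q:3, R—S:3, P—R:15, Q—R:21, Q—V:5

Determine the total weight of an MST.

26

Kruskal's algorithm — process edges by increasing weight (ties by edge label):
S—X (2): add. Components now {S,X} {V} {P} {T} {Q} {R}
P—Q (3): add. Components now {S,X} {V} {P,Q} {T} {R}
P—T (3): add. Components now {S,X} {V} {P,Q,T} {R}
R—S (3): add. Components now {R,S,X} {V} {P,Q,T}
Q—V (5): add. Components now {R,S,X} {P,Q,T,V}
T—V (5): skip — V and T already connected.
R—X (6): skip — X and R already connected.
Q—S (10): add. Components now {P,Q,R,S,T,V,X}
MST edges: S—X, P—Q, P—T, R—S, Q—V, Q—S; total weight 2+3+3+3+5+10 = 26.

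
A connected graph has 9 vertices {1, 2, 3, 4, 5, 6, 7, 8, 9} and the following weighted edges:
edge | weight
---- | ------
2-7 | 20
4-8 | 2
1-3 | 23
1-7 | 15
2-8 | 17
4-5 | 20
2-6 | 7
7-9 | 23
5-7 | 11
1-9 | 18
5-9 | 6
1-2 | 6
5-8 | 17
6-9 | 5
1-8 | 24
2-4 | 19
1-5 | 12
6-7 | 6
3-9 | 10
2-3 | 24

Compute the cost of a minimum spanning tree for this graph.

59

Kruskal: consider edges lightest-first.
4-8 (2): add — endpoints in different components.
6-9 (5): add — endpoints in different components.
1-2 (6): add — endpoints in different components.
5-9 (6): add — endpoints in different components.
6-7 (6): add — endpoints in different components.
2-6 (7): add — endpoints in different components.
3-9 (10): add — endpoints in different components.
5-7 (11): skip — 5 and 7 already connected.
1-5 (12): skip — 1 and 5 already connected.
1-7 (15): skip — 1 and 7 already connected.
2-8 (17): add — endpoints in different components.
MST edges: 4-8, 6-9, 1-2, 5-9, 6-7, 2-6, 3-9, 2-8; total weight 2+5+6+6+6+7+10+17 = 59.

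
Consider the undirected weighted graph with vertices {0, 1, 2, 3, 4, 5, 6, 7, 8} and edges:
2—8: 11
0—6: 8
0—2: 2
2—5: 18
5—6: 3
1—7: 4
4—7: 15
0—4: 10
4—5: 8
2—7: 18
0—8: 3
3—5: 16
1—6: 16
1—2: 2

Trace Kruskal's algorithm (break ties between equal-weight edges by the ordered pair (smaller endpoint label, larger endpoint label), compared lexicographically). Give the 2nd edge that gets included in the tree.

1-2

Kruskal: consider edges lightest-first.
0—2 (2): add — endpoints in different components.
1—2 (2): add — endpoints in different components.
0—8 (3): add — endpoints in different components.
5—6 (3): add — endpoints in different components.
1—7 (4): add — endpoints in different components.
0—6 (8): add — endpoints in different components.
4—5 (8): add — endpoints in different components.
0—4 (10): skip — 0 and 4 already connected.
2—8 (11): skip — 2 and 8 already connected.
4—7 (15): skip — 4 and 7 already connected.
1—6 (16): skip — 1 and 6 already connected.
3—5 (16): add — endpoints in different components.
The 2nd edge added is 1—2.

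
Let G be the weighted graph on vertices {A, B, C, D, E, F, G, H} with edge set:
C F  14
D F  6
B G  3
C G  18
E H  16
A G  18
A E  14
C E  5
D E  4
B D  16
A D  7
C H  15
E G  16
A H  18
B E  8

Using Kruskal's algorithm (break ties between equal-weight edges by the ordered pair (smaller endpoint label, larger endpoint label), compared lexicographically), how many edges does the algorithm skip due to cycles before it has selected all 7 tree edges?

Kruskal's algorithm — process edges by increasing weight (ties by edge label):
B G (3): add — endpoints in different components.
D E (4): add — endpoints in different components.
C E (5): add — endpoints in different components.
D F (6): add — endpoints in different components.
A D (7): add — endpoints in different components.
B E (8): add — endpoints in different components.
A E (14): skip — A and E already connected.
C F (14): skip — C and F already connected.
C H (15): add — endpoints in different components.
Edges rejected before the tree was complete: 2.

2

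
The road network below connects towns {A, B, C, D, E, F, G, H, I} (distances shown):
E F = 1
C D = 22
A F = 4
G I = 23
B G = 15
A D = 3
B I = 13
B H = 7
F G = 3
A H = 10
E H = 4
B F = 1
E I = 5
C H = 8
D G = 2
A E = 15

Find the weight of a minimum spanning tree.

27

Kruskal's algorithm — process edges by increasing weight (ties by edge label):
B F (1): add — endpoints in different components.
E F (1): add — endpoints in different components.
D G (2): add — endpoints in different components.
A D (3): add — endpoints in different components.
F G (3): add — endpoints in different components.
A F (4): skip — A and F already connected.
E H (4): add — endpoints in different components.
E I (5): add — endpoints in different components.
B H (7): skip — B and H already connected.
C H (8): add — endpoints in different components.
MST edges: B F, E F, D G, A D, F G, E H, E I, C H; total weight 1+1+2+3+3+4+5+8 = 27.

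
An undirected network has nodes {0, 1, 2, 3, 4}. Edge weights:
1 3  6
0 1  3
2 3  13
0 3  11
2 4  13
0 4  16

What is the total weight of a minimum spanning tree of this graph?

35

Grow the tree from 3 using Prim:
Step 1: cheapest edge leaving the tree is 1 3 (6); add 1.
Step 2: cheapest edge leaving the tree is 0 1 (3); add 0.
Step 3: cheapest edge leaving the tree is 2 3 (13); add 2.
Step 4: cheapest edge leaving the tree is 2 4 (13); add 4.
MST edges: 1 3, 0 1, 2 3, 2 4; total weight 6+3+13+13 = 35.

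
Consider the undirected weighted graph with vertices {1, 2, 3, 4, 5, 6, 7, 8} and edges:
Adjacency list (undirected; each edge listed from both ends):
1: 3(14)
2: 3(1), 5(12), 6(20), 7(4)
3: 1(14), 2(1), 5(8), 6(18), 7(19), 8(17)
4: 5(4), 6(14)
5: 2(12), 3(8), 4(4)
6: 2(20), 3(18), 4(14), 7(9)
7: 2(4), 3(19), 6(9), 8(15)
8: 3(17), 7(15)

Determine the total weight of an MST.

Prim, starting at 5.
Step 1: frontier [4-5 4, 3-5 8, 2-5 12] → take 4-5 (4); add 4.
Step 2: frontier [4-6 14, 3-5 8, 2-5 12] → take 3-5 (8); add 3.
Step 3: frontier [2-3 1, 1-3 14, 3-8 17, 3-6 18, 3-7 19, 4-6 14, 2-5 12] → take 2-3 (1); add 2.
Step 4: frontier [2-7 4, 2-6 20, 1-3 14, 3-8 17, 3-6 18, 3-7 19, 4-6 14] → take 2-7 (4); add 7.
Step 5: frontier [2-6 20, 1-3 14, 3-8 17, 3-6 18, 4-6 14, 6-7 9, 7-8 15] → take 6-7 (9); add 6.
Step 6: frontier [1-3 14, 3-8 17, 7-8 15] → take 1-3 (14); add 1.
Step 7: frontier [3-8 17, 7-8 15] → take 7-8 (15); add 8.
MST edges: 4-5, 3-5, 2-3, 2-7, 6-7, 1-3, 7-8; total weight 4+8+1+4+9+14+15 = 55.

55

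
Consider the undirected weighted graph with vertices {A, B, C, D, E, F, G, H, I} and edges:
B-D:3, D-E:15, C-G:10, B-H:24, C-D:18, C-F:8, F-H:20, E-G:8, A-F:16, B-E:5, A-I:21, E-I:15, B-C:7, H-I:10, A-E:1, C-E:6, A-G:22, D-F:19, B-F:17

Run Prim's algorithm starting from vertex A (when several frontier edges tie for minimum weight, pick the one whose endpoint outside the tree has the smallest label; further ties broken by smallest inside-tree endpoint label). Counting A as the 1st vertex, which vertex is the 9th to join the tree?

Grow the tree from A using Prim:
Step 1: cheapest edge leaving the tree is A-E (1); add E.
Step 2: cheapest edge leaving the tree is B-E (5); add B.
Step 3: cheapest edge leaving the tree is B-D (3); add D.
Step 4: cheapest edge leaving the tree is C-E (6); add C.
Step 5: cheapest edge leaving the tree is C-F (8); add F.
Step 6: cheapest edge leaving the tree is E-G (8); add G.
Step 7: cheapest edge leaving the tree is E-I (15); add I.
Step 8: cheapest edge leaving the tree is H-I (10); add H.
Vertex order: A, E, B, D, C, F, G, I, H. The 9th vertex is H.

H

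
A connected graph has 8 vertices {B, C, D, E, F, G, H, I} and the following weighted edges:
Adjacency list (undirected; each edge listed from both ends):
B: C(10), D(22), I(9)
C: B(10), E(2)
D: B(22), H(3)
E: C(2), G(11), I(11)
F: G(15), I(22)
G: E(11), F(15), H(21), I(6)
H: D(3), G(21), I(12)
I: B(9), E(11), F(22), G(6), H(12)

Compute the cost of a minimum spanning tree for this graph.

Prim's algorithm from G:
Step 1: frontier [G–I 6, E–G 11, F–G 15, G–H 21] → take G–I (6); add I.
Step 2: frontier [E–G 11, F–G 15, G–H 21, B–I 9, E–I 11, H–I 12, F–I 22] → take B–I (9); add B.
Step 3: frontier [B–C 10, B–D 22, E–G 11, F–G 15, G–H 21, E–I 11, H–I 12, F–I 22] → take B–C (10); add C.
Step 4: frontier [B–D 22, C–E 2, E–G 11, F–G 15, G–H 21, E–I 11, H–I 12, F–I 22] → take C–E (2); add E.
Step 5: frontier [B–D 22, F–G 15, G–H 21, H–I 12, F–I 22] → take H–I (12); add H.
Step 6: frontier [B–D 22, F–G 15, D–H 3, F–I 22] → take D–H (3); add D.
Step 7: frontier [F–G 15, F–I 22] → take F–G (15); add F.
MST edges: G–I, B–I, B–C, C–E, H–I, D–H, F–G; total weight 6+9+10+2+12+3+15 = 57.

57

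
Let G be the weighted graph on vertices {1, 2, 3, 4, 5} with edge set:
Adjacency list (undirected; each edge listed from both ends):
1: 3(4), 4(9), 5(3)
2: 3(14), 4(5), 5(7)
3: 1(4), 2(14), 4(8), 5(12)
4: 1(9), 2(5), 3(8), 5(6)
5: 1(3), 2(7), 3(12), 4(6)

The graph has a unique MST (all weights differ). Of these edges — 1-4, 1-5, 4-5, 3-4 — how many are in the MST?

2

Kruskal: consider edges lightest-first.
1-5 (3): add — endpoints in different components.
1-3 (4): add — endpoints in different components.
2-4 (5): add — endpoints in different components.
4-5 (6): add — endpoints in different components.
MST edge set: {1-5, 1-3, 2-4, 4-5}.
Of the listed edges, {1-5, 4-5} are in the MST → 2.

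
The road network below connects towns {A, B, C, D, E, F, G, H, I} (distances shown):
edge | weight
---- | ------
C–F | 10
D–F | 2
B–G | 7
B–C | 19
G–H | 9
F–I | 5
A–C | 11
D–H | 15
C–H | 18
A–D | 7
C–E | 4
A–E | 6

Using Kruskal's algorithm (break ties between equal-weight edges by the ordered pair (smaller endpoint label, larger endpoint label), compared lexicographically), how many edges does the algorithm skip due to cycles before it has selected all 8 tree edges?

Sort edges by weight, then run Kruskal:
D–F (2): add — endpoints in different components.
C–E (4): add — endpoints in different components.
F–I (5): add — endpoints in different components.
A–E (6): add — endpoints in different components.
A–D (7): add — endpoints in different components.
B–G (7): add — endpoints in different components.
G–H (9): add — endpoints in different components.
C–F (10): skip — C and F already connected.
A–C (11): skip — A and C already connected.
D–H (15): add — endpoints in different components.
Edges rejected before the tree was complete: 2.

2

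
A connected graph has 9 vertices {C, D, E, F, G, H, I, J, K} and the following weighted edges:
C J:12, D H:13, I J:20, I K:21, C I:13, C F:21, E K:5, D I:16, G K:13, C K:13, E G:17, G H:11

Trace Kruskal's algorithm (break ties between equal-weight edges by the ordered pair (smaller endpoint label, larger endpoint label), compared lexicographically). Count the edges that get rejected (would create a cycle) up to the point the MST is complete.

Kruskal's algorithm — process edges by increasing weight (ties by edge label):
E K (5): add — endpoints in different components.
G H (11): add — endpoints in different components.
C J (12): add — endpoints in different components.
C I (13): add — endpoints in different components.
C K (13): add — endpoints in different components.
D H (13): add — endpoints in different components.
G K (13): add — endpoints in different components.
D I (16): skip — D and I already connected.
E G (17): skip — E and G already connected.
I J (20): skip — I and J already connected.
C F (21): add — endpoints in different components.
Edges rejected before the tree was complete: 3.

3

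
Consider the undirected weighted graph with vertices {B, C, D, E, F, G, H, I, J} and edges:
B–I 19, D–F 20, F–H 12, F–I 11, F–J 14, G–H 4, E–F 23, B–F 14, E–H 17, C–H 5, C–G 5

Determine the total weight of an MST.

Sort edges by weight, then run Kruskal:
G–H (4): add — endpoints in different components.
C–G (5): add — endpoints in different components.
C–H (5): skip — C and H already connected.
F–I (11): add — endpoints in different components.
F–H (12): add — endpoints in different components.
B–F (14): add — endpoints in different components.
F–J (14): add — endpoints in different components.
E–H (17): add — endpoints in different components.
B–I (19): skip — B and I already connected.
D–F (20): add — endpoints in different components.
MST edges: G–H, C–G, F–I, F–H, B–F, F–J, E–H, D–F; total weight 4+5+11+12+14+14+17+20 = 97.

97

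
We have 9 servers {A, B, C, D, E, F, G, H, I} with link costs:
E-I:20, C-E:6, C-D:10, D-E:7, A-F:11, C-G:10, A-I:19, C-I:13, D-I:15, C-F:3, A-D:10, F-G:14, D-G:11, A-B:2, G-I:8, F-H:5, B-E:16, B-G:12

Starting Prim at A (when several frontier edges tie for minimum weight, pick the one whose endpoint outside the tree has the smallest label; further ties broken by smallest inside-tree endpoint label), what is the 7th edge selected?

Grow the tree from A using Prim:
Step 1: cheapest edge leaving the tree is A-B (2); add B.
Step 2: cheapest edge leaving the tree is A-D (10); add D.
Step 3: cheapest edge leaving the tree is D-E (7); add E.
Step 4: cheapest edge leaving the tree is C-E (6); add C.
Step 5: cheapest edge leaving the tree is C-F (3); add F.
Step 6: cheapest edge leaving the tree is F-H (5); add H.
Step 7: cheapest edge leaving the tree is C-G (10); add G.
Step 8: cheapest edge leaving the tree is G-I (8); add I.
The 7th edge added is C-G.

C-G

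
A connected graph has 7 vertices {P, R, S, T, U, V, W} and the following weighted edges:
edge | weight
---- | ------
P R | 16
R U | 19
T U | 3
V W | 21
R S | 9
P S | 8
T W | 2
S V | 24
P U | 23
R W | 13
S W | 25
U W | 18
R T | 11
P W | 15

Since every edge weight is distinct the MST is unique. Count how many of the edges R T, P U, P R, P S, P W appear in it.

Kruskal: consider edges lightest-first.
T W (2): add — endpoints in different components.
T U (3): add — endpoints in different components.
P S (8): add — endpoints in different components.
R S (9): add — endpoints in different components.
R T (11): add — endpoints in different components.
R W (13): skip — R and W already connected.
P W (15): skip — P and W already connected.
P R (16): skip — P and R already connected.
U W (18): skip — U and W already connected.
R U (19): skip — U and R already connected.
V W (21): add — endpoints in different components.
MST edge set: {T W, T U, P S, R S, R T, V W}.
Of the listed edges, {R T, P S} are in the MST → 2.

2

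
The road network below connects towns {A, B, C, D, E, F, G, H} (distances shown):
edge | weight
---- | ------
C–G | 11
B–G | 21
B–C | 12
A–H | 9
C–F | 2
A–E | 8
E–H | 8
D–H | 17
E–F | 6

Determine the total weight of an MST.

64

Sort edges by weight, then run Kruskal:
C–F (2): add — endpoints in different components.
E–F (6): add — endpoints in different components.
A–E (8): add — endpoints in different components.
E–H (8): add — endpoints in different components.
A–H (9): skip — A and H already connected.
C–G (11): add — endpoints in different components.
B–C (12): add — endpoints in different components.
D–H (17): add — endpoints in different components.
MST edges: C–F, E–F, A–E, E–H, C–G, B–C, D–H; total weight 2+6+8+8+11+12+17 = 64.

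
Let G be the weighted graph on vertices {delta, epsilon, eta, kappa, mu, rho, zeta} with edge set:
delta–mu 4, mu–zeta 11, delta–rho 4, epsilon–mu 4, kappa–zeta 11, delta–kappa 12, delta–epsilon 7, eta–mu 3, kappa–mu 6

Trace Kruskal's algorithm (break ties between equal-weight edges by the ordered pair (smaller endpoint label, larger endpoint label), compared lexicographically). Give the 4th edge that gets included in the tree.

Kruskal's algorithm — process edges by increasing weight (ties by edge label):
eta–mu (3): add — endpoints in different components.
delta–mu (4): add — endpoints in different components.
delta–rho (4): add — endpoints in different components.
epsilon–mu (4): add — endpoints in different components.
kappa–mu (6): add — endpoints in different components.
delta–epsilon (7): skip — delta and epsilon already connected.
kappa–zeta (11): add — endpoints in different components.
The 4th edge added is epsilon–mu.

epsilon-mu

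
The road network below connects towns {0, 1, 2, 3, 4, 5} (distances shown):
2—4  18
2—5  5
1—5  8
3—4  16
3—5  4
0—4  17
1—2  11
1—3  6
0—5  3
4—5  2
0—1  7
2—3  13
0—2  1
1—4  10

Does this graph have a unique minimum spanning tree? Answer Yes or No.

Kruskal's algorithm — process edges by increasing weight (ties by edge label):
0—2 (1): add — endpoints in different components.
4—5 (2): add — endpoints in different components.
0—5 (3): add — endpoints in different components.
3—5 (4): add — endpoints in different components.
2—5 (5): skip — 2 and 5 already connected.
1—3 (6): add — endpoints in different components.
Every non-tree edge has weight strictly greater than the heaviest edge on the tree path between its endpoints, so the MST is unique.

Yes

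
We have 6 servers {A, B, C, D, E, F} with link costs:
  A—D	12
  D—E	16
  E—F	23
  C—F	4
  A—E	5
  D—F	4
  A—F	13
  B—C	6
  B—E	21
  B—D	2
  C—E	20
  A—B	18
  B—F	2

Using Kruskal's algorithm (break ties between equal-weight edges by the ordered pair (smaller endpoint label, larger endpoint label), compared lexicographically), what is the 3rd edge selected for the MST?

C-F

Kruskal's algorithm — process edges by increasing weight (ties by edge label):
B—D (2): add. Components now {A} {B,D} {C} {E} {F}
B—F (2): add. Components now {A} {B,D,F} {C} {E}
C—F (4): add. Components now {A} {B,C,D,F} {E}
D—F (4): skip — D and F already connected.
A—E (5): add. Components now {A,E} {B,C,D,F}
B—C (6): skip — B and C already connected.
A—D (12): add. Components now {A,B,C,D,E,F}
The 3rd edge added is C—F.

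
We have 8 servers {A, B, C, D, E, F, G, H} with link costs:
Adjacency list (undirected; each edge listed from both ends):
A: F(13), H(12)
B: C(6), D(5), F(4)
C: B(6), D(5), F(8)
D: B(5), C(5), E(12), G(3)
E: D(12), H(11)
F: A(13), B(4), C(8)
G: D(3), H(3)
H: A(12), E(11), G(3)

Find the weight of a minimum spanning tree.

Prim's algorithm from H:
Step 1: frontier [G–H 3, E–H 11, A–H 12] → take G–H (3); add G.
Step 2: frontier [D–G 3, E–H 11, A–H 12] → take D–G (3); add D.
Step 3: frontier [B–D 5, C–D 5, D–E 12, E–H 11, A–H 12] → take B–D (5); add B.
Step 4: frontier [B–F 4, B–C 6, C–D 5, D–E 12, E–H 11, A–H 12] → take B–F (4); add F.
Step 5: frontier [B–C 6, C–D 5, D–E 12, C–F 8, A–F 13, E–H 11, A–H 12] → take C–D (5); add C.
Step 6: frontier [D–E 12, A–F 13, E–H 11, A–H 12] → take E–H (11); add E.
Step 7: frontier [A–F 13, A–H 12] → take A–H (12); add A.
MST edges: G–H, D–G, B–D, B–F, C–D, E–H, A–H; total weight 3+3+5+4+5+11+12 = 43.

43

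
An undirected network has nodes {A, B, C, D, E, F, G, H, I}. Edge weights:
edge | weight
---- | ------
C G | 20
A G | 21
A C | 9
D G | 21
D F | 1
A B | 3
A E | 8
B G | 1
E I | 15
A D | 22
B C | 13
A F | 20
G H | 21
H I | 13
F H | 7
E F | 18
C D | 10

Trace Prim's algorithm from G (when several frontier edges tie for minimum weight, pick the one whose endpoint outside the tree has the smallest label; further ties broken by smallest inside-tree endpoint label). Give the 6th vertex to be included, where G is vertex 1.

D

Prim, starting at G.
Step 1: cheapest edge leaving the tree is B G (1); add B.
Step 2: cheapest edge leaving the tree is A B (3); add A.
Step 3: cheapest edge leaving the tree is A E (8); add E.
Step 4: cheapest edge leaving the tree is A C (9); add C.
Step 5: cheapest edge leaving the tree is C D (10); add D.
Step 6: cheapest edge leaving the tree is D F (1); add F.
Step 7: cheapest edge leaving the tree is F H (7); add H.
Step 8: cheapest edge leaving the tree is H I (13); add I.
Vertex order: G, B, A, E, C, D, F, H, I. The 6th vertex is D.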